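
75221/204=75221/204= 368.73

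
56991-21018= 35973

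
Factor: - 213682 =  - 2^1*7^1*15263^1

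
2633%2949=2633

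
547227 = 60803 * 9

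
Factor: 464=2^4*29^1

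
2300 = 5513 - 3213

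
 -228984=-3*76328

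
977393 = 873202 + 104191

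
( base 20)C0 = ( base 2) 11110000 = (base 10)240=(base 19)cc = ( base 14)132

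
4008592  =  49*81808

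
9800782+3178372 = 12979154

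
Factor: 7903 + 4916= 3^1*4273^1 = 12819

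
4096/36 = 113 + 7/9 =113.78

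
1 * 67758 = 67758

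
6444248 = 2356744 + 4087504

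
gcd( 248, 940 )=4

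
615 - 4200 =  - 3585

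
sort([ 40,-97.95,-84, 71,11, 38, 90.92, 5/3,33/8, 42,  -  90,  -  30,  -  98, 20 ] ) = [- 98, - 97.95, - 90, -84,-30, 5/3, 33/8, 11, 20,  38  ,  40,42 , 71, 90.92]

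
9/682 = 9/682 = 0.01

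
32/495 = 32/495 = 0.06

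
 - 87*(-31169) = 2711703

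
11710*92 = 1077320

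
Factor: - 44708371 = -59^1* 251^1*3019^1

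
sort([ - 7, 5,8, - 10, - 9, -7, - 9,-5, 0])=[  -  10,-9,-9, - 7, - 7,-5, 0, 5,8]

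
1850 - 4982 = -3132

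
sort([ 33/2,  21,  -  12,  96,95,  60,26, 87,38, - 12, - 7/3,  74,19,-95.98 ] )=[ - 95.98, - 12 ,  -  12, -7/3,33/2, 19,21,  26,38,  60,  74 , 87,95, 96 ] 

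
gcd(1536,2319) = 3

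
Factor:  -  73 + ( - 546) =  - 619 = - 619^1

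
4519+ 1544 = 6063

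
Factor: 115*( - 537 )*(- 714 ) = 44093070 = 2^1*3^2*5^1*7^1 * 17^1*23^1*179^1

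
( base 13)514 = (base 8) 1536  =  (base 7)2341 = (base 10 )862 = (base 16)35E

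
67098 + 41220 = 108318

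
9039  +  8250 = 17289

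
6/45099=2/15033 = 0.00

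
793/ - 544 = - 2 + 295/544 =- 1.46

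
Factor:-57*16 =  - 912 = -2^4*3^1*19^1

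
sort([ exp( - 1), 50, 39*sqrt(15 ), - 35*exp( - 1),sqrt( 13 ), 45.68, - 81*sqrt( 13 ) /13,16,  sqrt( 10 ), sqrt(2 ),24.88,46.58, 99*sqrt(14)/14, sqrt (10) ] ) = [-81*sqrt( 13) /13, - 35*exp( - 1 ),exp (  -  1), sqrt (2), sqrt(10 ),sqrt(10 ),sqrt(13 ) , 16,24.88,99 * sqrt( 14 )/14, 45.68  ,  46.58, 50,39*sqrt(15 )] 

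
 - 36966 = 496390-533356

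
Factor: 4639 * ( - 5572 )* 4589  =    -  118618803212=- 2^2*7^1*13^1*199^1 *353^1*4639^1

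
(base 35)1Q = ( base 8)75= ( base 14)45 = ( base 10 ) 61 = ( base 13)49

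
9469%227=162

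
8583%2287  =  1722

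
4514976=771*5856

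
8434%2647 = 493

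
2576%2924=2576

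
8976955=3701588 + 5275367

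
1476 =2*738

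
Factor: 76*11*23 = 19228 = 2^2*11^1*19^1*23^1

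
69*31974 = 2206206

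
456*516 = 235296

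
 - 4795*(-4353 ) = 20872635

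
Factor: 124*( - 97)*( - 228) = 2742384 = 2^4*3^1*19^1 *31^1*97^1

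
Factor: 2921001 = 3^1*389^1*2503^1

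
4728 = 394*12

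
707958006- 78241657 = 629716349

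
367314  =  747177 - 379863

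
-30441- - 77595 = 47154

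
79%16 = 15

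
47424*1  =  47424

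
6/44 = 3/22=0.14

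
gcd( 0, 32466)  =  32466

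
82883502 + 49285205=132168707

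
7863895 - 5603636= 2260259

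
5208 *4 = 20832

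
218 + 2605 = 2823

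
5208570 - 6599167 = -1390597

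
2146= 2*1073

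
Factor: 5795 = 5^1 * 19^1 * 61^1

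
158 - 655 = -497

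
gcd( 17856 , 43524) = 1116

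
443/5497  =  443/5497 = 0.08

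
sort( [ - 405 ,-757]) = [ - 757, -405]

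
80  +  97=177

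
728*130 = 94640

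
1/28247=1/28247 = 0.00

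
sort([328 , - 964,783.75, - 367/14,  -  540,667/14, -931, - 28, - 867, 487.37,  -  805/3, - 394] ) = [-964, - 931, - 867, - 540, - 394 , - 805/3 ,-28, - 367/14 , 667/14,328,487.37,783.75 ] 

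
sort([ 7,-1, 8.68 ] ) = [-1, 7, 8.68] 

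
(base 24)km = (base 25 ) K2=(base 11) 417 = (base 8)766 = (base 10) 502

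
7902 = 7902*1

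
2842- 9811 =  - 6969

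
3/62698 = 3/62698 = 0.00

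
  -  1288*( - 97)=124936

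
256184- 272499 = - 16315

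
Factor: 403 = 13^1*31^1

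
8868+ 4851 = 13719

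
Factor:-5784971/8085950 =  -2^(- 1)* 5^(  -  2)* 59^( - 1)* 1291^1*2741^( - 1)*4481^1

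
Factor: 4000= 2^5 * 5^3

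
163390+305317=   468707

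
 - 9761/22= - 444 + 7/22 =- 443.68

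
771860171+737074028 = 1508934199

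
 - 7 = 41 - 48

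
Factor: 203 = 7^1*29^1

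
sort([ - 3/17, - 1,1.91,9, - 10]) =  [ - 10,  -  1, - 3/17, 1.91,9]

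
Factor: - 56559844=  - 2^2*11^1*1285451^1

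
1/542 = 1/542 = 0.00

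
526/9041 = 526/9041 = 0.06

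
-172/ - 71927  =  172/71927=0.00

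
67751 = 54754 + 12997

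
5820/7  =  5820/7 = 831.43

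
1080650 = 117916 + 962734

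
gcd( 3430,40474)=686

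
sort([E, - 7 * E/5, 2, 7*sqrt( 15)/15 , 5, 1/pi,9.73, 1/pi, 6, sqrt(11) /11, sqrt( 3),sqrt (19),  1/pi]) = [ - 7*E/5, sqrt (11)/11, 1/pi,1/pi , 1/pi, sqrt( 3), 7*sqrt(15 )/15,2 , E, sqrt(19) , 5, 6,9.73]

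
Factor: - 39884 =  - 2^2*13^2*59^1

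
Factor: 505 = 5^1*101^1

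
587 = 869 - 282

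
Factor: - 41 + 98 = 57 = 3^1*19^1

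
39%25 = 14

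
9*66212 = 595908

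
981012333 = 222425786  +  758586547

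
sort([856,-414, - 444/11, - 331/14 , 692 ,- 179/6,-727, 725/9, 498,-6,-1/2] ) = [-727  ,-414,- 444/11, - 179/6, - 331/14, - 6,-1/2,725/9, 498, 692, 856 ]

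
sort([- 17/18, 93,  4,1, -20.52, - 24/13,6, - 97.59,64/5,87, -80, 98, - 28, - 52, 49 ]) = [ - 97.59,- 80,  -  52,  -  28,- 20.52, -24/13, - 17/18,1, 4, 6,  64/5,49,87,  93,98] 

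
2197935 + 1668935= 3866870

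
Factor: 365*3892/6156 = 355145/1539 = 3^(-4)  *  5^1*7^1*19^( - 1)*73^1 * 139^1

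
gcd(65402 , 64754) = 2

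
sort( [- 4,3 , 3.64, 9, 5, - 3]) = [ - 4, - 3,3,3.64, 5,9]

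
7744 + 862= 8606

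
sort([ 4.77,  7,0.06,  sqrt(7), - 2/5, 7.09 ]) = [- 2/5,0.06,sqrt( 7),4.77 , 7, 7.09]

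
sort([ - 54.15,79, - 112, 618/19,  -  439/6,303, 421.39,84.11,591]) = [-112, - 439/6,  -  54.15, 618/19, 79, 84.11,303,421.39, 591] 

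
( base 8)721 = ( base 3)122020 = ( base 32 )eh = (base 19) 159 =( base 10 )465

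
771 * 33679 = 25966509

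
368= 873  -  505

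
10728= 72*149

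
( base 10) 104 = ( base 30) 3e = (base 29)3H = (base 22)4g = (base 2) 1101000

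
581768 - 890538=-308770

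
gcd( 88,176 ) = 88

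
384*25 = 9600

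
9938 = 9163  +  775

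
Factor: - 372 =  - 2^2*3^1*31^1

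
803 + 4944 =5747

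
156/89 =156/89= 1.75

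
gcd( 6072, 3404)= 92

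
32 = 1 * 32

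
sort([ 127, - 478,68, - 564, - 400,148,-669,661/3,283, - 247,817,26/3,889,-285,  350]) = [ - 669, - 564, - 478, - 400,-285, - 247, 26/3,68, 127,  148, 661/3,283,  350,817,889 ]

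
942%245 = 207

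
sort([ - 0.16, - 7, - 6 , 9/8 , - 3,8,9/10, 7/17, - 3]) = [ - 7, - 6, - 3, -3, - 0.16, 7/17,9/10 , 9/8,8] 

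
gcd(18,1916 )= 2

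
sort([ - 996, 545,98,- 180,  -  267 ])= [ - 996 ,-267, - 180, 98,545]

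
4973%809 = 119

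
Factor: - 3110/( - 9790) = 11^(- 1)*89^( - 1) * 311^1 = 311/979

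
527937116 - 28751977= 499185139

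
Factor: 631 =631^1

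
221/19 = 221/19 = 11.63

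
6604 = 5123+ 1481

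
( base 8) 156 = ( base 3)11002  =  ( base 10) 110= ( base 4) 1232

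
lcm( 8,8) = 8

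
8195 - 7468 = 727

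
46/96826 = 23/48413  =  0.00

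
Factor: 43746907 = 59^1*741473^1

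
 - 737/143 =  - 67/13 = - 5.15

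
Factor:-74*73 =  - 2^1 *37^1*73^1 = - 5402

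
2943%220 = 83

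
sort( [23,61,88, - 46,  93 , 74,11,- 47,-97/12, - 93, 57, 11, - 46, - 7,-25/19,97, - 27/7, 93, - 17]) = [ - 93,  -  47, - 46, - 46, - 17, - 97/12, - 7,-27/7, - 25/19,11, 11,23, 57,61,74, 88,  93, 93 , 97]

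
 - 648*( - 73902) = 47888496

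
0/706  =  0  =  0.00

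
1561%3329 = 1561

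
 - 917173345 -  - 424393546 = - 492779799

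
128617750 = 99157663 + 29460087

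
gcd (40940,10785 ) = 5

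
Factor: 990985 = 5^1*198197^1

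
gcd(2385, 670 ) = 5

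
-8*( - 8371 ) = 66968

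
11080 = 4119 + 6961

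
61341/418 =61341/418= 146.75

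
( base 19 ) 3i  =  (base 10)75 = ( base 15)50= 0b1001011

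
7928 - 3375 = 4553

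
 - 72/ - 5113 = 72/5113 = 0.01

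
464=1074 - 610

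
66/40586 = 33/20293 = 0.00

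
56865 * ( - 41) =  - 2331465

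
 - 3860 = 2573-6433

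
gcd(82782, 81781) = 7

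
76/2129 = 76/2129 = 0.04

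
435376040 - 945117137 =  - 509741097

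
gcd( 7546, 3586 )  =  22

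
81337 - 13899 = 67438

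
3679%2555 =1124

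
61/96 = 61/96 = 0.64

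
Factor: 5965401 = 3^1*13^1*152959^1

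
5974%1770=664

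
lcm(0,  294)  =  0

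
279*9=2511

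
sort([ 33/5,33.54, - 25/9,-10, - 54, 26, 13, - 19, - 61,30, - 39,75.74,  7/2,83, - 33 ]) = [  -  61, - 54, - 39, - 33, - 19, - 10,-25/9, 7/2,33/5 , 13,26,30,33.54,75.74, 83 ] 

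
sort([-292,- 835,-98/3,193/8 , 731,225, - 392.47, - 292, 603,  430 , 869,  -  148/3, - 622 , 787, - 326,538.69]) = [- 835,  -  622,  -  392.47,-326,- 292, - 292, - 148/3, - 98/3,193/8,225, 430, 538.69,603,731,787,869]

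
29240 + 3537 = 32777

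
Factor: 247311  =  3^2*27479^1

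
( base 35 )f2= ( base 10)527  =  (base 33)FW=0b1000001111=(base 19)18e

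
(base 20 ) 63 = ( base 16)7b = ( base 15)83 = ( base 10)123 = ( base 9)146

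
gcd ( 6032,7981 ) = 1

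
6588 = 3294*2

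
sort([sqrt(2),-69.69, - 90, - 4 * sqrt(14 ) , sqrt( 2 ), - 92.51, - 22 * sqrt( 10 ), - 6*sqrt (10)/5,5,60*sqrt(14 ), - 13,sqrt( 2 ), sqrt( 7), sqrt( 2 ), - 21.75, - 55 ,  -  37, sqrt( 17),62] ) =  [  -  92.51, - 90, - 69.69, - 22*sqrt( 10 ), - 55,- 37, - 21.75, - 4 * sqrt( 14),-13, - 6*sqrt( 10 ) /5,sqrt (2),  sqrt( 2 ),sqrt( 2), sqrt( 2) , sqrt( 7),sqrt(17 ), 5, 62, 60*sqrt( 14 )]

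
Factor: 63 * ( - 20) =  - 1260 = - 2^2 *3^2*5^1*7^1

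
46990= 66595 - 19605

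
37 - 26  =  11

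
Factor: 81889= 17^1*4817^1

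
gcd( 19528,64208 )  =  8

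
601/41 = 601/41 = 14.66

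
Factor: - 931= - 7^2*19^1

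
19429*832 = 16164928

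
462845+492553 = 955398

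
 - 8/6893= - 8/6893 = - 0.00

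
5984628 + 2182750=8167378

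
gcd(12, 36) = 12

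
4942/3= 1647+1/3=1647.33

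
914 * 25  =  22850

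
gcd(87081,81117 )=3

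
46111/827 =55 + 626/827 =55.76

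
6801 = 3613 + 3188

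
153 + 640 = 793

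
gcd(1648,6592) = 1648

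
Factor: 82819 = 11^1*7529^1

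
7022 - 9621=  - 2599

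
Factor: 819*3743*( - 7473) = - 22908608541 = - 3^3*7^1 *13^1*19^1*47^1*53^1* 197^1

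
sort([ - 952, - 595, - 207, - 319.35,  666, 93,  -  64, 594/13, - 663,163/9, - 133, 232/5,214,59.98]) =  [ - 952, - 663, - 595, - 319.35, - 207, - 133,-64,163/9,594/13, 232/5,  59.98, 93,214,666 ] 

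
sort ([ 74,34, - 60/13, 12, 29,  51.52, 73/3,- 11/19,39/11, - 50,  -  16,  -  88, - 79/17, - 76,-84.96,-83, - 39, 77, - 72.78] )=[ -88, - 84.96,-83,-76,-72.78, - 50, - 39  , - 16,-79/17,  -  60/13, - 11/19,39/11,12,73/3,  29 , 34, 51.52,74,77 ] 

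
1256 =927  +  329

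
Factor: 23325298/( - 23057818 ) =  - 7^ (-1)*71^( - 1 )*89^1*23197^( - 1 )*131041^1 = - 11662649/11528909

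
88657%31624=25409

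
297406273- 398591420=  - 101185147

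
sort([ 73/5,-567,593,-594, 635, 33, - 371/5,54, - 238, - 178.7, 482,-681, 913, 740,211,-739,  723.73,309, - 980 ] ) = [ - 980,-739, - 681,-594,  -  567,  -  238, - 178.7, - 371/5,73/5, 33,54, 211 , 309, 482, 593, 635,723.73, 740,913 ] 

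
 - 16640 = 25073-41713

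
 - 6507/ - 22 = 295+17/22 =295.77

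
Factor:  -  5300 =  - 2^2*5^2*53^1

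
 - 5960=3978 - 9938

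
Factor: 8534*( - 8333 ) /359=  - 71113822/359  =  - 2^1*13^1*17^1*251^1*359^( - 1)*641^1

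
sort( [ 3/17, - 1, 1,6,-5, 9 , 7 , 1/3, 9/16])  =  [  -  5 ,-1, 3/17, 1/3 , 9/16 , 1,6, 7, 9 ] 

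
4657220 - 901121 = 3756099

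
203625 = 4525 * 45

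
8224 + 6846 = 15070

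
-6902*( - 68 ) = 469336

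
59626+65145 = 124771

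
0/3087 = 0 =0.00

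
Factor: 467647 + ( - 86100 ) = 381547=23^1*53^1 *313^1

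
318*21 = 6678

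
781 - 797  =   - 16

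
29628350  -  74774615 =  - 45146265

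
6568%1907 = 847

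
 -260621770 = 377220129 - 637841899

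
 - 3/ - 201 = 1/67 = 0.01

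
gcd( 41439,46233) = 3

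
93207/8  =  93207/8 = 11650.88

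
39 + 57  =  96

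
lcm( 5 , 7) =35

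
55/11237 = 55/11237 = 0.00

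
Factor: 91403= 13^1*79^1*89^1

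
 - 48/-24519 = 16/8173 = 0.00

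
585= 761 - 176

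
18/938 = 9/469 = 0.02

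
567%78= 21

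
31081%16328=14753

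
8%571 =8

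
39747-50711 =-10964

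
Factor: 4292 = 2^2 * 29^1*37^1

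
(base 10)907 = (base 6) 4111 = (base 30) 107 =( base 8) 1613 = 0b1110001011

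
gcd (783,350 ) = 1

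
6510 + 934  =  7444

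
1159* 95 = 110105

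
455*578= 262990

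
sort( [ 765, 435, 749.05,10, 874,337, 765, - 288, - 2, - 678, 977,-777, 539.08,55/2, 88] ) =[ - 777, - 678, - 288,-2,10 , 55/2,88, 337, 435, 539.08, 749.05, 765, 765,874, 977 ]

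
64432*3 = 193296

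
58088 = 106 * 548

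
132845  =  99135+33710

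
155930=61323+94607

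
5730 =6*955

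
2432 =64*38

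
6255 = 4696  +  1559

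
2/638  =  1/319 = 0.00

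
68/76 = 17/19 = 0.89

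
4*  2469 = 9876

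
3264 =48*68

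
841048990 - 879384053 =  - 38335063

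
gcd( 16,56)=8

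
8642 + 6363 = 15005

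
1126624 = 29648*38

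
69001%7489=1600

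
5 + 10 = 15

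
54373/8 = 54373/8  =  6796.62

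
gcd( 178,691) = 1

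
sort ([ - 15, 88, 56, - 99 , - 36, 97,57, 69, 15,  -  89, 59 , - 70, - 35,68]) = [ - 99, - 89, - 70, - 36, - 35, - 15,15,56,57,59,68, 69,88,  97 ]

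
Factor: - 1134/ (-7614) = 7^1*47^( - 1)=7/47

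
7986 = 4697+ 3289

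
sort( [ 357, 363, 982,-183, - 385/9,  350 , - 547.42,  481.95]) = [ - 547.42, - 183, - 385/9,350 , 357, 363,481.95,  982 ] 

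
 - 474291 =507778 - 982069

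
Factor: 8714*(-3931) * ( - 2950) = 2^2*5^2*59^1*3931^1*4357^1 = 101051465300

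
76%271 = 76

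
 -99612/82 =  - 1215  +  9/41 = - 1214.78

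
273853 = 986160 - 712307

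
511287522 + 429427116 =940714638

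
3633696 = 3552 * 1023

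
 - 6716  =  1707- 8423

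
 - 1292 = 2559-3851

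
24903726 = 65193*382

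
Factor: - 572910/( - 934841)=2^1*3^1*5^1 * 13^2*41^( - 1)* 113^1 * 151^( - 2 )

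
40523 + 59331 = 99854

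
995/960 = 199/192 =1.04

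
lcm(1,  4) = 4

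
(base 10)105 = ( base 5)410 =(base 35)30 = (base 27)3O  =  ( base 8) 151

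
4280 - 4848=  - 568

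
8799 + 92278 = 101077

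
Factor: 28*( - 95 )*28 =-74480 = - 2^4*5^1*7^2 *19^1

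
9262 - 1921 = 7341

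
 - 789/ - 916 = 789/916=0.86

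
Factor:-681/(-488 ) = 2^ ( - 3)*3^1*61^ (-1)*227^1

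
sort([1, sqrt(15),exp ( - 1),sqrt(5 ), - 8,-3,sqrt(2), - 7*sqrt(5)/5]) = [ - 8, - 7*sqrt( 5)/5, - 3, exp( - 1 ),  1,sqrt( 2 ),sqrt( 5),sqrt( 15)] 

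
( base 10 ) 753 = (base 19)21C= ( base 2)1011110001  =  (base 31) O9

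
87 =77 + 10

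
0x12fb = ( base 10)4859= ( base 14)1AB1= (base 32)4nr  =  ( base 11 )3718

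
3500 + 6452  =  9952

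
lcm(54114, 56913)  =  3300954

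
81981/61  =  1343+58/61 =1343.95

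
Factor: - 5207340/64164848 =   -  2^( - 2 ) * 3^1*5^1*11^( - 3 )*23^( - 1 ) * 59^1*131^( - 1)*1471^1 = - 1301835/16041212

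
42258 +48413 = 90671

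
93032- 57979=35053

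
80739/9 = 8971= 8971.00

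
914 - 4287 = - 3373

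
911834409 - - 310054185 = 1221888594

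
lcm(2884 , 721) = 2884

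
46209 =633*73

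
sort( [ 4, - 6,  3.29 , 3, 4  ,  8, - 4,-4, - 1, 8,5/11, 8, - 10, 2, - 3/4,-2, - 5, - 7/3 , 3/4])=[ - 10  , - 6, - 5,-4, - 4, - 7/3, - 2,  -  1, -3/4,5/11, 3/4,2, 3,3.29 , 4 , 4, 8,8,8 ] 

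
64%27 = 10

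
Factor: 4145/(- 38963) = - 5^1*47^ ( - 1)  =  - 5/47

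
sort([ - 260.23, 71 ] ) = [ - 260.23,71 ]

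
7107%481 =373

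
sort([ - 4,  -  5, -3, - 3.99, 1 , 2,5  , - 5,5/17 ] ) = [ - 5,-5,-4, - 3.99, - 3,5/17,1  ,  2 , 5]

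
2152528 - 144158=2008370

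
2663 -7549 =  - 4886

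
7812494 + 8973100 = 16785594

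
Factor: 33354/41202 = 17/21 = 3^(  -  1 )*7^( - 1)*17^1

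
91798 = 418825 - 327027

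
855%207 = 27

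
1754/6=877/3 = 292.33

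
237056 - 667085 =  -430029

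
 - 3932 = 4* ( - 983) 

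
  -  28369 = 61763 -90132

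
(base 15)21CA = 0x1bfd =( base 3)100211101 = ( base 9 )10741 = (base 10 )7165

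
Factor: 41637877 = 41637877^1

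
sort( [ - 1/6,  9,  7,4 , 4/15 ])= [  -  1/6,4/15, 4, 7,9]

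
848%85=83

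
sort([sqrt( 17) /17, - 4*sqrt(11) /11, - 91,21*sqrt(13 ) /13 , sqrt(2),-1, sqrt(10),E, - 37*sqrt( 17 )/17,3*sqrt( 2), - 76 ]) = [-91, - 76,-37 * sqrt( 17)/17 , - 4*sqrt(11) /11, - 1, sqrt( 17) /17,sqrt ( 2 ),E, sqrt( 10),3 * sqrt ( 2),21 * sqrt(13)/13] 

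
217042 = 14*15503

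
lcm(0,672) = 0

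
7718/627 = 12+ 194/627  =  12.31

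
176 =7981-7805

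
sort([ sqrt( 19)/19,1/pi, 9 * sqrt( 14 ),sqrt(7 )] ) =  [sqrt (19)/19, 1/pi,sqrt(7),9 * sqrt( 14 )]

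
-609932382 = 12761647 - 622694029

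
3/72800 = 3/72800 = 0.00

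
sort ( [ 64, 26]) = [26, 64 ]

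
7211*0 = 0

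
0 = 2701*0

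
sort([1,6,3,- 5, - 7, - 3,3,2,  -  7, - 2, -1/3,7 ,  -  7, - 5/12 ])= [ -7,  -  7,- 7, - 5, - 3 ,  -  2,-5/12, - 1/3,1,  2,  3 , 3, 6 , 7 ]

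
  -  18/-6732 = 1/374=0.00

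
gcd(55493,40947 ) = 1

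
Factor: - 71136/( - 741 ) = 2^5*3^1= 96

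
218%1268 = 218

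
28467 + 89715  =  118182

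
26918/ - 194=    - 139 + 24/97 = - 138.75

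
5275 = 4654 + 621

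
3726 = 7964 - 4238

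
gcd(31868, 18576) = 4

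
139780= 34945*4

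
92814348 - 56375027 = 36439321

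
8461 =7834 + 627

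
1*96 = 96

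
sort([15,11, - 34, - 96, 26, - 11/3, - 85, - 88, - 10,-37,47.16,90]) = [  -  96,-88, - 85, - 37, - 34,-10, - 11/3,11,15,26,47.16,90 ] 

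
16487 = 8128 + 8359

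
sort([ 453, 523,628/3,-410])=[ - 410,628/3, 453, 523]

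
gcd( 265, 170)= 5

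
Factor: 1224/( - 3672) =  - 1/3 = -3^ ( - 1 )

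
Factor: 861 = 3^1*7^1*41^1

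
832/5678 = 416/2839 = 0.15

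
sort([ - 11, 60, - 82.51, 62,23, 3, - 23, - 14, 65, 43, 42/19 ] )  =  [ - 82.51, - 23, - 14,-11, 42/19, 3,23, 43,60, 62, 65 ]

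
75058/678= 110+ 239/339 =110.71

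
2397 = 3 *799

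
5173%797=391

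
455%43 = 25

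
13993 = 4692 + 9301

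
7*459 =3213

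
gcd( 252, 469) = 7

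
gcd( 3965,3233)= 61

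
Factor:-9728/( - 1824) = 16/3 = 2^4*3^( - 1)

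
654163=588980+65183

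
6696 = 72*93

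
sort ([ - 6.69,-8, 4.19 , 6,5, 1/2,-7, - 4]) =[ - 8,-7, -6.69, - 4, 1/2,4.19,5, 6]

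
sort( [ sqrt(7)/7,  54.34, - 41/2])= [ - 41/2,sqrt (7)/7,54.34]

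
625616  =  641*976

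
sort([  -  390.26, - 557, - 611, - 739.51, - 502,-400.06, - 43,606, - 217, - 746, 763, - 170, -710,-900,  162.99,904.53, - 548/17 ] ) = [ -900, - 746, - 739.51,-710, - 611, - 557, - 502, - 400.06 , - 390.26, - 217, - 170, - 43, - 548/17,162.99,606,763 , 904.53 ]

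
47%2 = 1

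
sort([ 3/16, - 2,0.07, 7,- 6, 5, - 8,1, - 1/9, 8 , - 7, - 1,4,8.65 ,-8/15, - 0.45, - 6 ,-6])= [ - 8, - 7, - 6, - 6, - 6 , - 2, - 1, - 8/15,-0.45, - 1/9 , 0.07, 3/16, 1,  4,  5,7,8,8.65] 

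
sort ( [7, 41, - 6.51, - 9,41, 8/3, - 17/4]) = [ - 9, - 6.51, - 17/4,8/3,7, 41 , 41]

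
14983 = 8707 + 6276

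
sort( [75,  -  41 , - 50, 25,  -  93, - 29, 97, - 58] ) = [-93, - 58,- 50, - 41,-29, 25,75,  97 ]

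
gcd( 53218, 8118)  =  902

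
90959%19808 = 11727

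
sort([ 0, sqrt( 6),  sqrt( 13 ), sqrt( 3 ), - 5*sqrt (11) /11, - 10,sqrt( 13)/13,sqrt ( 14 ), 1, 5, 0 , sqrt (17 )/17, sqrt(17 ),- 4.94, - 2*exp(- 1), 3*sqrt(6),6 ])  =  [-10,- 4.94, - 5 * sqrt(11 ) /11,-2*exp(-1 ),0, 0,sqrt( 17) /17,  sqrt( 13 ) /13,1,sqrt(3),sqrt (6 ), sqrt(13) , sqrt(14),sqrt(17),5,6,3*sqrt(6)]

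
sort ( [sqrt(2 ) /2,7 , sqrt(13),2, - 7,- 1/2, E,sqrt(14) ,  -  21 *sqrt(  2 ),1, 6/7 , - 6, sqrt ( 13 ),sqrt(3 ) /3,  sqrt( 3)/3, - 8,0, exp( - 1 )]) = [ - 21*sqrt(2 ),- 8,-7,- 6  , - 1/2 , 0,exp(-1), sqrt(3)/3,sqrt( 3)/3, sqrt(2 ) /2, 6/7, 1,2,E, sqrt(13),  sqrt(13 ), sqrt( 14),7 ]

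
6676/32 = 208 + 5/8 = 208.62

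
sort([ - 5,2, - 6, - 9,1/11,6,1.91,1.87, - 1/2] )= [ - 9, - 6, - 5, - 1/2,1/11 , 1.87,1.91, 2,6 ]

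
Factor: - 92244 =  -2^2 * 3^1*7687^1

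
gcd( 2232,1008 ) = 72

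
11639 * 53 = 616867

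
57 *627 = 35739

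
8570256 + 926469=9496725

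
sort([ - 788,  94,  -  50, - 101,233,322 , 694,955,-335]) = [ - 788, -335,  -  101, - 50,  94,  233,322,  694, 955]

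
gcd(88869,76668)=3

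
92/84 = 23/21 = 1.10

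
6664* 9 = 59976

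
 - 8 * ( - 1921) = 15368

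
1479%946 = 533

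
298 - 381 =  - 83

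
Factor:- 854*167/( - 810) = 71309/405= 3^( - 4 ) * 5^( - 1 )*7^1*61^1*167^1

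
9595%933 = 265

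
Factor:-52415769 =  - 3^1 * 7^1*107^1* 23327^1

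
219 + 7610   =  7829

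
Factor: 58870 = 2^1*5^1  *  7^1*29^2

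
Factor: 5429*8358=2^1*3^1*7^1*61^1*89^1*199^1 = 45375582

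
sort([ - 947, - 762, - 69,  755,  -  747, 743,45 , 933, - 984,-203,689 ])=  [ -984, - 947 ,-762, - 747,-203, - 69, 45, 689,  743,755,933 ]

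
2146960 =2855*752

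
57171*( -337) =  - 19266627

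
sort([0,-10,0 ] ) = [ -10,0, 0]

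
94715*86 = 8145490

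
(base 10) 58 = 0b111010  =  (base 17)37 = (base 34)1o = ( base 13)46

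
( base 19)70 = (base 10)133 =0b10000101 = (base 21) 67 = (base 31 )49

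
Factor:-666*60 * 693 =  - 2^3*3^5*5^1* 7^1 * 11^1*37^1  =  - 27692280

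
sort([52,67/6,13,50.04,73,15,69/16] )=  [69/16,  67/6,13,15, 50.04,52,73] 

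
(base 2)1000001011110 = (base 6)31222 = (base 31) 4b5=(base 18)CGE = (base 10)4190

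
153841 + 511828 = 665669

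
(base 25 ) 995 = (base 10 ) 5855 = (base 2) 1011011011111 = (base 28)7D3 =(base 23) B1D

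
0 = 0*68665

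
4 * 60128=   240512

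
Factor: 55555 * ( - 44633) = - 2479586315  =  - 5^1 * 41^1*271^1*44633^1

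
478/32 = 14 + 15/16 = 14.94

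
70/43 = 1 + 27/43 = 1.63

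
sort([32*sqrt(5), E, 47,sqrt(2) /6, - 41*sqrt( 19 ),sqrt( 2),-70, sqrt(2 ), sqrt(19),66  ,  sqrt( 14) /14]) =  [ - 41*sqrt (19), - 70,sqrt( 2 ) /6, sqrt( 14 )/14 , sqrt( 2) , sqrt( 2 ),E, sqrt( 19), 47,66,32*sqrt( 5) ] 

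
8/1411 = 8/1411 =0.01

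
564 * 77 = 43428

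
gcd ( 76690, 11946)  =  2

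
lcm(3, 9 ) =9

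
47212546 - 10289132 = 36923414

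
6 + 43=49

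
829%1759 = 829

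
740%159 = 104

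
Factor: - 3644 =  - 2^2*911^1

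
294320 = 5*58864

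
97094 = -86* ( - 1129) 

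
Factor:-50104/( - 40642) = 2^2*7^ (- 1)* 2903^( - 1 )*6263^1 = 25052/20321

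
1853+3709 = 5562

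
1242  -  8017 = -6775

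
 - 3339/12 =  - 279+3/4 = -278.25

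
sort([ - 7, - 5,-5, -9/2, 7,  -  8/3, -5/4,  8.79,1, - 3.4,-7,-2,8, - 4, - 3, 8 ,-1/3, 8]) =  [ - 7, - 7, - 5 ,-5,-9/2,  -  4, - 3.4,-3,-8/3, - 2,-5/4, - 1/3,1,7,8 , 8, 8,8.79]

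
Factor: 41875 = 5^4*67^1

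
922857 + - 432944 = 489913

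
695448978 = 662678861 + 32770117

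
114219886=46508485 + 67711401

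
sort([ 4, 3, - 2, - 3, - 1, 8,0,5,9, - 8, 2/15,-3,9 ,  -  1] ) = [  -  8,- 3,-3, -2, - 1,-1, 0,2/15,3,4,  5,8, 9,9]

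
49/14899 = 49/14899 = 0.00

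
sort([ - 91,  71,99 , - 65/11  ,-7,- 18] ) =[-91,-18, - 7, - 65/11,71, 99 ] 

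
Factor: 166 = 2^1*83^1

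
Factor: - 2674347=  - 3^1 *13^1*47^1*1459^1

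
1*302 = 302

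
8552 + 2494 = 11046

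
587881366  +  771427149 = 1359308515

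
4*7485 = 29940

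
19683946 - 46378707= - 26694761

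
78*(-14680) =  - 1145040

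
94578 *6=567468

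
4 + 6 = 10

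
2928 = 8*366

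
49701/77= 645 + 36/77  =  645.47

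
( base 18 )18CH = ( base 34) 7gl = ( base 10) 8657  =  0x21d1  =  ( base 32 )8eh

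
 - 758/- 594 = 1 + 82/297  =  1.28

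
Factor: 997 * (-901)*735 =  - 660248295 = - 3^1 *5^1  *7^2*17^1*53^1* 997^1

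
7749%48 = 21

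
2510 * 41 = 102910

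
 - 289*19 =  - 5491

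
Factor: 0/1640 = 0^1 = 0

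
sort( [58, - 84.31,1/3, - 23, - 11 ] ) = [- 84.31, - 23, - 11, 1/3,58] 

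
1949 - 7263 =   -  5314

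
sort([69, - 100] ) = [ - 100, 69 ]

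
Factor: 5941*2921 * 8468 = 146950801348 = 2^2*13^1*23^1*29^1*73^1*127^1*457^1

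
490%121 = 6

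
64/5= 12+4/5 = 12.80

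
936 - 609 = 327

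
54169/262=206  +  197/262 = 206.75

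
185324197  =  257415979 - 72091782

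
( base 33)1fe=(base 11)1223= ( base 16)63e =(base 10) 1598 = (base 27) 255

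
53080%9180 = 7180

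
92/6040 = 23/1510=0.02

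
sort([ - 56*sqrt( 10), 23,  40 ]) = [- 56*sqrt( 10 ), 23, 40] 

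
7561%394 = 75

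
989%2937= 989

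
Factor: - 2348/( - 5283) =2^2 * 3^( - 2 ) =4/9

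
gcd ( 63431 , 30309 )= 1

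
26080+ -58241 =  - 32161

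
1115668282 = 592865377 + 522802905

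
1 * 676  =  676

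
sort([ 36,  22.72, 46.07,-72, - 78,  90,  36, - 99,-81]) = [ - 99, - 81 , -78,  -  72, 22.72,36, 36 , 46.07 , 90 ]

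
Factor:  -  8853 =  - 3^1*13^1*227^1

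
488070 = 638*765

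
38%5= 3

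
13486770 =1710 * 7887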